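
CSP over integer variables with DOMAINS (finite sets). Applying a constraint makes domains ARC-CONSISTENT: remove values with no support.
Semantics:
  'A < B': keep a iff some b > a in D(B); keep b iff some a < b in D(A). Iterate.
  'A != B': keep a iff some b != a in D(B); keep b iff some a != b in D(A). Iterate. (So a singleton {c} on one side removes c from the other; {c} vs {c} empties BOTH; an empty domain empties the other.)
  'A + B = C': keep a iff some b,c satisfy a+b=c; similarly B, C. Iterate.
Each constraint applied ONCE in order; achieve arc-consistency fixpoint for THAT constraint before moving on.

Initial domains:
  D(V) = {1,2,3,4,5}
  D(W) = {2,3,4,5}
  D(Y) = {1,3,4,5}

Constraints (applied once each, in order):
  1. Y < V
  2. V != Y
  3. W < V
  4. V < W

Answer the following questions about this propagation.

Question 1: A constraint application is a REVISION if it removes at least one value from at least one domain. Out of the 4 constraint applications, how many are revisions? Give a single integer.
Constraint 1 (Y < V) on D(Y)={1,3,4,5} D(V)={1,2,3,4,5}: Y {1,3,4,5}->{1,3,4}; V {1,2,3,4,5}->{2,3,4,5} => REVISION
Constraint 2 (V != Y) on D(V)={2,3,4,5} D(Y)={1,3,4}: no change => not a revision
Constraint 3 (W < V) on D(W)={2,3,4,5} D(V)={2,3,4,5}: W {2,3,4,5}->{2,3,4}; V {2,3,4,5}->{3,4,5} => REVISION
Constraint 4 (V < W) on D(V)={3,4,5} D(W)={2,3,4}: V {3,4,5}->{3}; W {2,3,4}->{4} => REVISION
Total revisions = 3

Answer: 3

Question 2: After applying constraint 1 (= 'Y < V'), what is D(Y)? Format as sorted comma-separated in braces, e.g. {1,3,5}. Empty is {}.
Answer: {1,3,4}

Derivation:
Constraint 1 (Y < V) on D(Y)={1,3,4,5} D(V)={1,2,3,4,5}: Y {1,3,4,5}->{1,3,4}; V {1,2,3,4,5}->{2,3,4,5}
So after constraint 1: D(Y) = {1,3,4}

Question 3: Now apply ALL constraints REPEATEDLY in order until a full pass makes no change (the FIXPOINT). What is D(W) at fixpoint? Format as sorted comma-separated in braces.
Answer: {}

Derivation:
pass 0 (initial): D(W)={2,3,4,5}
pass 1: V {1,2,3,4,5}->{3}; W {2,3,4,5}->{4}; Y {1,3,4,5}->{1,3,4}
pass 2: V {3}->{}; W {4}->{}; Y {1,3,4}->{1}
pass 3: Y {1}->{}
pass 4: no change
Fixpoint after 4 passes: D(W) = {}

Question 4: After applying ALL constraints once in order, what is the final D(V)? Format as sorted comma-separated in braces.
Constraint 1 (Y < V) on D(Y)={1,3,4,5} D(V)={1,2,3,4,5}: Y {1,3,4,5}->{1,3,4}; V {1,2,3,4,5}->{2,3,4,5}
Constraint 2 (V != Y) on D(V)={2,3,4,5} D(Y)={1,3,4}: no change
Constraint 3 (W < V) on D(W)={2,3,4,5} D(V)={2,3,4,5}: W {2,3,4,5}->{2,3,4}; V {2,3,4,5}->{3,4,5}
Constraint 4 (V < W) on D(V)={3,4,5} D(W)={2,3,4}: V {3,4,5}->{3}; W {2,3,4}->{4}
So after all 4 constraints: D(V) = {3}

Answer: {3}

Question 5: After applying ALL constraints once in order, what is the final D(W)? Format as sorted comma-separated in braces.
Answer: {4}

Derivation:
Constraint 1 (Y < V) on D(Y)={1,3,4,5} D(V)={1,2,3,4,5}: Y {1,3,4,5}->{1,3,4}; V {1,2,3,4,5}->{2,3,4,5}
Constraint 2 (V != Y) on D(V)={2,3,4,5} D(Y)={1,3,4}: no change
Constraint 3 (W < V) on D(W)={2,3,4,5} D(V)={2,3,4,5}: W {2,3,4,5}->{2,3,4}; V {2,3,4,5}->{3,4,5}
Constraint 4 (V < W) on D(V)={3,4,5} D(W)={2,3,4}: V {3,4,5}->{3}; W {2,3,4}->{4}
So after all 4 constraints: D(W) = {4}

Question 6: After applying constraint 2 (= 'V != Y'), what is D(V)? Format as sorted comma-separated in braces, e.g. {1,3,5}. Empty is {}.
Answer: {2,3,4,5}

Derivation:
Constraint 1 (Y < V) on D(Y)={1,3,4,5} D(V)={1,2,3,4,5}: Y {1,3,4,5}->{1,3,4}; V {1,2,3,4,5}->{2,3,4,5}
Constraint 2 (V != Y) on D(V)={2,3,4,5} D(Y)={1,3,4}: no change
So after constraint 2: D(V) = {2,3,4,5}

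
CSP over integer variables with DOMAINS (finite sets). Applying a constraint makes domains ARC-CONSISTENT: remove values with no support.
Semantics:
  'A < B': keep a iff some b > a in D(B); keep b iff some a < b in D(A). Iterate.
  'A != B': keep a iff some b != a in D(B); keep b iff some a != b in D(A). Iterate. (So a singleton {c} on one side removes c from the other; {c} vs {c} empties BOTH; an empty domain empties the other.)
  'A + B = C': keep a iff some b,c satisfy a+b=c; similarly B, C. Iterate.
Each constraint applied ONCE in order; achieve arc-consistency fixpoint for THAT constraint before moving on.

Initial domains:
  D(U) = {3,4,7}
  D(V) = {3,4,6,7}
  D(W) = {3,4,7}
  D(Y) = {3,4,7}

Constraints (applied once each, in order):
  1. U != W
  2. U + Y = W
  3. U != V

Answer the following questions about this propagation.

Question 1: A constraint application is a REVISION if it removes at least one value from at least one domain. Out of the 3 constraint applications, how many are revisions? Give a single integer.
Constraint 1 (U != W) on D(U)={3,4,7} D(W)={3,4,7}: no change => not a revision
Constraint 2 (U + Y = W) on D(U)={3,4,7} D(Y)={3,4,7} D(W)={3,4,7}: U {3,4,7}->{3,4}; Y {3,4,7}->{3,4}; W {3,4,7}->{7} => REVISION
Constraint 3 (U != V) on D(U)={3,4} D(V)={3,4,6,7}: no change => not a revision
Total revisions = 1

Answer: 1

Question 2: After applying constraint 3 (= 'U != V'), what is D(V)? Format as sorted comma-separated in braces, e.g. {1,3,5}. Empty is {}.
Constraint 1 (U != W) on D(U)={3,4,7} D(W)={3,4,7}: no change
Constraint 2 (U + Y = W) on D(U)={3,4,7} D(Y)={3,4,7} D(W)={3,4,7}: U {3,4,7}->{3,4}; Y {3,4,7}->{3,4}; W {3,4,7}->{7}
Constraint 3 (U != V) on D(U)={3,4} D(V)={3,4,6,7}: no change
So after constraint 3: D(V) = {3,4,6,7}

Answer: {3,4,6,7}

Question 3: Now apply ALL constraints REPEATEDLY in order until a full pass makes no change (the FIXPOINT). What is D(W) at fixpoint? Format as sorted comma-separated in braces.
Answer: {7}

Derivation:
pass 0 (initial): D(W)={3,4,7}
pass 1: U {3,4,7}->{3,4}; W {3,4,7}->{7}; Y {3,4,7}->{3,4}
pass 2: no change
Fixpoint after 2 passes: D(W) = {7}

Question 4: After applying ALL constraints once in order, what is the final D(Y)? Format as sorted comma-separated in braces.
Constraint 1 (U != W) on D(U)={3,4,7} D(W)={3,4,7}: no change
Constraint 2 (U + Y = W) on D(U)={3,4,7} D(Y)={3,4,7} D(W)={3,4,7}: U {3,4,7}->{3,4}; Y {3,4,7}->{3,4}; W {3,4,7}->{7}
Constraint 3 (U != V) on D(U)={3,4} D(V)={3,4,6,7}: no change
So after all 3 constraints: D(Y) = {3,4}

Answer: {3,4}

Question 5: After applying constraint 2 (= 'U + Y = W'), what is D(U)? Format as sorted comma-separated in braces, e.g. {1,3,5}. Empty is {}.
Constraint 1 (U != W) on D(U)={3,4,7} D(W)={3,4,7}: no change
Constraint 2 (U + Y = W) on D(U)={3,4,7} D(Y)={3,4,7} D(W)={3,4,7}: U {3,4,7}->{3,4}; Y {3,4,7}->{3,4}; W {3,4,7}->{7}
So after constraint 2: D(U) = {3,4}

Answer: {3,4}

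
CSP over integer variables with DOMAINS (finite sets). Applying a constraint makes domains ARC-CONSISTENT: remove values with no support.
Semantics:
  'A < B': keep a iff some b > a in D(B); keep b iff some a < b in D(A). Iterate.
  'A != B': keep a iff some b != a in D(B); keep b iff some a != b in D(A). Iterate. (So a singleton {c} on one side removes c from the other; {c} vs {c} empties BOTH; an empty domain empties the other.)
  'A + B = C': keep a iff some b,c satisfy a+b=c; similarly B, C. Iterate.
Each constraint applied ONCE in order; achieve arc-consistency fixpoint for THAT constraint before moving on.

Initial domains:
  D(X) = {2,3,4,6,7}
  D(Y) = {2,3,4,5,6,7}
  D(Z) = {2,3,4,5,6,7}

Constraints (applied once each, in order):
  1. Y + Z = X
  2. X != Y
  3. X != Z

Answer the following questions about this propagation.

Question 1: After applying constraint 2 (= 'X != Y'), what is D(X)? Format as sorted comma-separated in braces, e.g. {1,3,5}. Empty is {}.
Answer: {4,6,7}

Derivation:
Constraint 1 (Y + Z = X) on D(Y)={2,3,4,5,6,7} D(Z)={2,3,4,5,6,7} D(X)={2,3,4,6,7}: Y {2,3,4,5,6,7}->{2,3,4,5}; Z {2,3,4,5,6,7}->{2,3,4,5}; X {2,3,4,6,7}->{4,6,7}
Constraint 2 (X != Y) on D(X)={4,6,7} D(Y)={2,3,4,5}: no change
So after constraint 2: D(X) = {4,6,7}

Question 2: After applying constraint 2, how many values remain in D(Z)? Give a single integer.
Constraint 1 (Y + Z = X) on D(Y)={2,3,4,5,6,7} D(Z)={2,3,4,5,6,7} D(X)={2,3,4,6,7}: Y {2,3,4,5,6,7}->{2,3,4,5}; Z {2,3,4,5,6,7}->{2,3,4,5}; X {2,3,4,6,7}->{4,6,7}
Constraint 2 (X != Y) on D(X)={4,6,7} D(Y)={2,3,4,5}: no change
So after constraint 2: D(Z)={2,3,4,5}, size = 4

Answer: 4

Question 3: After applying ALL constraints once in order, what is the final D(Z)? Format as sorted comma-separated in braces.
Constraint 1 (Y + Z = X) on D(Y)={2,3,4,5,6,7} D(Z)={2,3,4,5,6,7} D(X)={2,3,4,6,7}: Y {2,3,4,5,6,7}->{2,3,4,5}; Z {2,3,4,5,6,7}->{2,3,4,5}; X {2,3,4,6,7}->{4,6,7}
Constraint 2 (X != Y) on D(X)={4,6,7} D(Y)={2,3,4,5}: no change
Constraint 3 (X != Z) on D(X)={4,6,7} D(Z)={2,3,4,5}: no change
So after all 3 constraints: D(Z) = {2,3,4,5}

Answer: {2,3,4,5}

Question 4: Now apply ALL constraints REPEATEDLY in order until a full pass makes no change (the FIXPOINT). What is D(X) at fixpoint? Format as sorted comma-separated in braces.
Answer: {4,6,7}

Derivation:
pass 0 (initial): D(X)={2,3,4,6,7}
pass 1: X {2,3,4,6,7}->{4,6,7}; Y {2,3,4,5,6,7}->{2,3,4,5}; Z {2,3,4,5,6,7}->{2,3,4,5}
pass 2: no change
Fixpoint after 2 passes: D(X) = {4,6,7}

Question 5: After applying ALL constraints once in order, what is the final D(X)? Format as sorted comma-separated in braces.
Answer: {4,6,7}

Derivation:
Constraint 1 (Y + Z = X) on D(Y)={2,3,4,5,6,7} D(Z)={2,3,4,5,6,7} D(X)={2,3,4,6,7}: Y {2,3,4,5,6,7}->{2,3,4,5}; Z {2,3,4,5,6,7}->{2,3,4,5}; X {2,3,4,6,7}->{4,6,7}
Constraint 2 (X != Y) on D(X)={4,6,7} D(Y)={2,3,4,5}: no change
Constraint 3 (X != Z) on D(X)={4,6,7} D(Z)={2,3,4,5}: no change
So after all 3 constraints: D(X) = {4,6,7}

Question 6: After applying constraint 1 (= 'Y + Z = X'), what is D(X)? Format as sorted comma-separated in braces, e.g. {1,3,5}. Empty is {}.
Constraint 1 (Y + Z = X) on D(Y)={2,3,4,5,6,7} D(Z)={2,3,4,5,6,7} D(X)={2,3,4,6,7}: Y {2,3,4,5,6,7}->{2,3,4,5}; Z {2,3,4,5,6,7}->{2,3,4,5}; X {2,3,4,6,7}->{4,6,7}
So after constraint 1: D(X) = {4,6,7}

Answer: {4,6,7}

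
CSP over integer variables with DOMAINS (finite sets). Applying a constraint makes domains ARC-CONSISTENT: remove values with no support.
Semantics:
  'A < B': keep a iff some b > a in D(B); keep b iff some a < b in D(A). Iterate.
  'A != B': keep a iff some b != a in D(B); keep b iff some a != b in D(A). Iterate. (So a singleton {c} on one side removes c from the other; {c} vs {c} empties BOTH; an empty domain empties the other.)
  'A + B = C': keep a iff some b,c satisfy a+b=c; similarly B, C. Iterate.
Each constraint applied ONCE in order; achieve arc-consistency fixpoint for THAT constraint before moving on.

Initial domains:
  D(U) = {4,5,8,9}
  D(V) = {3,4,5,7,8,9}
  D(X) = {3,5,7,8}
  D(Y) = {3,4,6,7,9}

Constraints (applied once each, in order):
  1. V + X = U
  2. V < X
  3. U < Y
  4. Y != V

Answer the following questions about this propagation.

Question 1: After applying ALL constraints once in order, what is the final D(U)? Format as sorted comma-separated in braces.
Answer: {8}

Derivation:
Constraint 1 (V + X = U) on D(V)={3,4,5,7,8,9} D(X)={3,5,7,8} D(U)={4,5,8,9}: V {3,4,5,7,8,9}->{3,4,5}; X {3,5,7,8}->{3,5}; U {4,5,8,9}->{8,9}
Constraint 2 (V < X) on D(V)={3,4,5} D(X)={3,5}: V {3,4,5}->{3,4}; X {3,5}->{5}
Constraint 3 (U < Y) on D(U)={8,9} D(Y)={3,4,6,7,9}: U {8,9}->{8}; Y {3,4,6,7,9}->{9}
Constraint 4 (Y != V) on D(Y)={9} D(V)={3,4}: no change
So after all 4 constraints: D(U) = {8}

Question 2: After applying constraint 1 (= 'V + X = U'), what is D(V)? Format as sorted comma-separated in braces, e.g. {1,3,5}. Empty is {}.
Answer: {3,4,5}

Derivation:
Constraint 1 (V + X = U) on D(V)={3,4,5,7,8,9} D(X)={3,5,7,8} D(U)={4,5,8,9}: V {3,4,5,7,8,9}->{3,4,5}; X {3,5,7,8}->{3,5}; U {4,5,8,9}->{8,9}
So after constraint 1: D(V) = {3,4,5}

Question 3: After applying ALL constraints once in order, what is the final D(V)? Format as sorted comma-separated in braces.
Answer: {3,4}

Derivation:
Constraint 1 (V + X = U) on D(V)={3,4,5,7,8,9} D(X)={3,5,7,8} D(U)={4,5,8,9}: V {3,4,5,7,8,9}->{3,4,5}; X {3,5,7,8}->{3,5}; U {4,5,8,9}->{8,9}
Constraint 2 (V < X) on D(V)={3,4,5} D(X)={3,5}: V {3,4,5}->{3,4}; X {3,5}->{5}
Constraint 3 (U < Y) on D(U)={8,9} D(Y)={3,4,6,7,9}: U {8,9}->{8}; Y {3,4,6,7,9}->{9}
Constraint 4 (Y != V) on D(Y)={9} D(V)={3,4}: no change
So after all 4 constraints: D(V) = {3,4}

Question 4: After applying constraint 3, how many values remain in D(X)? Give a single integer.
Answer: 1

Derivation:
Constraint 1 (V + X = U) on D(V)={3,4,5,7,8,9} D(X)={3,5,7,8} D(U)={4,5,8,9}: V {3,4,5,7,8,9}->{3,4,5}; X {3,5,7,8}->{3,5}; U {4,5,8,9}->{8,9}
Constraint 2 (V < X) on D(V)={3,4,5} D(X)={3,5}: V {3,4,5}->{3,4}; X {3,5}->{5}
Constraint 3 (U < Y) on D(U)={8,9} D(Y)={3,4,6,7,9}: U {8,9}->{8}; Y {3,4,6,7,9}->{9}
So after constraint 3: D(X)={5}, size = 1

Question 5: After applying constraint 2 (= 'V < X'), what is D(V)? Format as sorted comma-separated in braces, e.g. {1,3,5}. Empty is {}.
Answer: {3,4}

Derivation:
Constraint 1 (V + X = U) on D(V)={3,4,5,7,8,9} D(X)={3,5,7,8} D(U)={4,5,8,9}: V {3,4,5,7,8,9}->{3,4,5}; X {3,5,7,8}->{3,5}; U {4,5,8,9}->{8,9}
Constraint 2 (V < X) on D(V)={3,4,5} D(X)={3,5}: V {3,4,5}->{3,4}; X {3,5}->{5}
So after constraint 2: D(V) = {3,4}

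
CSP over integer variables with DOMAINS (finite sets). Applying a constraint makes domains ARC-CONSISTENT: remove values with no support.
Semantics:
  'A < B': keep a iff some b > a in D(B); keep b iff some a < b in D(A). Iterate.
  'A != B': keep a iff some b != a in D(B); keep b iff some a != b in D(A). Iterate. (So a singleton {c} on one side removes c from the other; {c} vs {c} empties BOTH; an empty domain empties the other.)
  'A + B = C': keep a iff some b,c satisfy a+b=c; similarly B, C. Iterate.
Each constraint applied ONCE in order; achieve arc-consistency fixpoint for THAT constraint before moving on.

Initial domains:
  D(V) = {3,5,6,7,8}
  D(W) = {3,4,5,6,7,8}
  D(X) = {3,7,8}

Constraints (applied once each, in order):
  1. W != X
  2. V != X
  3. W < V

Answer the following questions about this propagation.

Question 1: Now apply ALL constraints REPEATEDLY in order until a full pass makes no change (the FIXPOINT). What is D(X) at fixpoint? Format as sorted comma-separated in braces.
pass 0 (initial): D(X)={3,7,8}
pass 1: V {3,5,6,7,8}->{5,6,7,8}; W {3,4,5,6,7,8}->{3,4,5,6,7}
pass 2: no change
Fixpoint after 2 passes: D(X) = {3,7,8}

Answer: {3,7,8}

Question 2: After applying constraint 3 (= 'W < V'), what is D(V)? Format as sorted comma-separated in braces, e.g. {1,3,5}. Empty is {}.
Answer: {5,6,7,8}

Derivation:
Constraint 1 (W != X) on D(W)={3,4,5,6,7,8} D(X)={3,7,8}: no change
Constraint 2 (V != X) on D(V)={3,5,6,7,8} D(X)={3,7,8}: no change
Constraint 3 (W < V) on D(W)={3,4,5,6,7,8} D(V)={3,5,6,7,8}: W {3,4,5,6,7,8}->{3,4,5,6,7}; V {3,5,6,7,8}->{5,6,7,8}
So after constraint 3: D(V) = {5,6,7,8}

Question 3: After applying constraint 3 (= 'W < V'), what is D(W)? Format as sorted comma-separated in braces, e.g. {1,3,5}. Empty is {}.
Constraint 1 (W != X) on D(W)={3,4,5,6,7,8} D(X)={3,7,8}: no change
Constraint 2 (V != X) on D(V)={3,5,6,7,8} D(X)={3,7,8}: no change
Constraint 3 (W < V) on D(W)={3,4,5,6,7,8} D(V)={3,5,6,7,8}: W {3,4,5,6,7,8}->{3,4,5,6,7}; V {3,5,6,7,8}->{5,6,7,8}
So after constraint 3: D(W) = {3,4,5,6,7}

Answer: {3,4,5,6,7}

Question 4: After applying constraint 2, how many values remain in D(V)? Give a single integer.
Answer: 5

Derivation:
Constraint 1 (W != X) on D(W)={3,4,5,6,7,8} D(X)={3,7,8}: no change
Constraint 2 (V != X) on D(V)={3,5,6,7,8} D(X)={3,7,8}: no change
So after constraint 2: D(V)={3,5,6,7,8}, size = 5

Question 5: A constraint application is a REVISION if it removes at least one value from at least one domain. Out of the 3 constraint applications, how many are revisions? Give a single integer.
Constraint 1 (W != X) on D(W)={3,4,5,6,7,8} D(X)={3,7,8}: no change => not a revision
Constraint 2 (V != X) on D(V)={3,5,6,7,8} D(X)={3,7,8}: no change => not a revision
Constraint 3 (W < V) on D(W)={3,4,5,6,7,8} D(V)={3,5,6,7,8}: W {3,4,5,6,7,8}->{3,4,5,6,7}; V {3,5,6,7,8}->{5,6,7,8} => REVISION
Total revisions = 1

Answer: 1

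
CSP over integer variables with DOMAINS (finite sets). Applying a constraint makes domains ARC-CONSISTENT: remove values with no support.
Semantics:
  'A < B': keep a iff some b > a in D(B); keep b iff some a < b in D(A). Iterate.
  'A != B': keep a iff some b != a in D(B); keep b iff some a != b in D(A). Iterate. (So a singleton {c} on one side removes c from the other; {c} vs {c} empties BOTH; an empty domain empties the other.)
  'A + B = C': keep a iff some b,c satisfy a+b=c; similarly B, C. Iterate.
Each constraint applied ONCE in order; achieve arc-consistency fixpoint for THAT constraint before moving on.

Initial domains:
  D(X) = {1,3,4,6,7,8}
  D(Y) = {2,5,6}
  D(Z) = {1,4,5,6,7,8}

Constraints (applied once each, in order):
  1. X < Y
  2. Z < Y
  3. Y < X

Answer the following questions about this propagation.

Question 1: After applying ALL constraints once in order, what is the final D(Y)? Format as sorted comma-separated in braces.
Answer: {2}

Derivation:
Constraint 1 (X < Y) on D(X)={1,3,4,6,7,8} D(Y)={2,5,6}: X {1,3,4,6,7,8}->{1,3,4}
Constraint 2 (Z < Y) on D(Z)={1,4,5,6,7,8} D(Y)={2,5,6}: Z {1,4,5,6,7,8}->{1,4,5}
Constraint 3 (Y < X) on D(Y)={2,5,6} D(X)={1,3,4}: Y {2,5,6}->{2}; X {1,3,4}->{3,4}
So after all 3 constraints: D(Y) = {2}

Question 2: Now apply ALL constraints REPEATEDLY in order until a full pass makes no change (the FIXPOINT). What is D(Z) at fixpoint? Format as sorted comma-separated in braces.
Answer: {}

Derivation:
pass 0 (initial): D(Z)={1,4,5,6,7,8}
pass 1: X {1,3,4,6,7,8}->{3,4}; Y {2,5,6}->{2}; Z {1,4,5,6,7,8}->{1,4,5}
pass 2: X {3,4}->{}; Y {2}->{}; Z {1,4,5}->{}
pass 3: no change
Fixpoint after 3 passes: D(Z) = {}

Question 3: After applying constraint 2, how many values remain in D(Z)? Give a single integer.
Constraint 1 (X < Y) on D(X)={1,3,4,6,7,8} D(Y)={2,5,6}: X {1,3,4,6,7,8}->{1,3,4}
Constraint 2 (Z < Y) on D(Z)={1,4,5,6,7,8} D(Y)={2,5,6}: Z {1,4,5,6,7,8}->{1,4,5}
So after constraint 2: D(Z)={1,4,5}, size = 3

Answer: 3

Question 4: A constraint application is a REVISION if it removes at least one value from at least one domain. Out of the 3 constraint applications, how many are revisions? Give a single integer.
Answer: 3

Derivation:
Constraint 1 (X < Y) on D(X)={1,3,4,6,7,8} D(Y)={2,5,6}: X {1,3,4,6,7,8}->{1,3,4} => REVISION
Constraint 2 (Z < Y) on D(Z)={1,4,5,6,7,8} D(Y)={2,5,6}: Z {1,4,5,6,7,8}->{1,4,5} => REVISION
Constraint 3 (Y < X) on D(Y)={2,5,6} D(X)={1,3,4}: Y {2,5,6}->{2}; X {1,3,4}->{3,4} => REVISION
Total revisions = 3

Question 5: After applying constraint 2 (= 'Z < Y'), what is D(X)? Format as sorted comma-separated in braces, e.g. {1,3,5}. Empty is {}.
Answer: {1,3,4}

Derivation:
Constraint 1 (X < Y) on D(X)={1,3,4,6,7,8} D(Y)={2,5,6}: X {1,3,4,6,7,8}->{1,3,4}
Constraint 2 (Z < Y) on D(Z)={1,4,5,6,7,8} D(Y)={2,5,6}: Z {1,4,5,6,7,8}->{1,4,5}
So after constraint 2: D(X) = {1,3,4}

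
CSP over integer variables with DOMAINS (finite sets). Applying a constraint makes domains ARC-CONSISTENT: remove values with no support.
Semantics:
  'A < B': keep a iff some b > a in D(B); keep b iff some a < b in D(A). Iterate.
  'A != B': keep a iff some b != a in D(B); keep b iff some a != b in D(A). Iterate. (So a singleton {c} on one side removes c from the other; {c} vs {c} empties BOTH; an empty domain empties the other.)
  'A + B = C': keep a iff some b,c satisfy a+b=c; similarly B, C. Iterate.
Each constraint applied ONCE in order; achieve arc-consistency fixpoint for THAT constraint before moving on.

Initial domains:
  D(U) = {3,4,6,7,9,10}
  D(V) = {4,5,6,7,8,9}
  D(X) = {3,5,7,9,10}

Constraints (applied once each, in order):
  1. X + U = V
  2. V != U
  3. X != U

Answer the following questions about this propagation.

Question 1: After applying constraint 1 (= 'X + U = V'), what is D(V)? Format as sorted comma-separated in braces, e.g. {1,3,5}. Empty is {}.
Answer: {6,7,8,9}

Derivation:
Constraint 1 (X + U = V) on D(X)={3,5,7,9,10} D(U)={3,4,6,7,9,10} D(V)={4,5,6,7,8,9}: X {3,5,7,9,10}->{3,5}; U {3,4,6,7,9,10}->{3,4,6}; V {4,5,6,7,8,9}->{6,7,8,9}
So after constraint 1: D(V) = {6,7,8,9}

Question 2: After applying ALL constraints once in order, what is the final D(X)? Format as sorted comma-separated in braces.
Answer: {3,5}

Derivation:
Constraint 1 (X + U = V) on D(X)={3,5,7,9,10} D(U)={3,4,6,7,9,10} D(V)={4,5,6,7,8,9}: X {3,5,7,9,10}->{3,5}; U {3,4,6,7,9,10}->{3,4,6}; V {4,5,6,7,8,9}->{6,7,8,9}
Constraint 2 (V != U) on D(V)={6,7,8,9} D(U)={3,4,6}: no change
Constraint 3 (X != U) on D(X)={3,5} D(U)={3,4,6}: no change
So after all 3 constraints: D(X) = {3,5}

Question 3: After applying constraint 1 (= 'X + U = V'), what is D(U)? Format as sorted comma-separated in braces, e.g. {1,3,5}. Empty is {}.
Answer: {3,4,6}

Derivation:
Constraint 1 (X + U = V) on D(X)={3,5,7,9,10} D(U)={3,4,6,7,9,10} D(V)={4,5,6,7,8,9}: X {3,5,7,9,10}->{3,5}; U {3,4,6,7,9,10}->{3,4,6}; V {4,5,6,7,8,9}->{6,7,8,9}
So after constraint 1: D(U) = {3,4,6}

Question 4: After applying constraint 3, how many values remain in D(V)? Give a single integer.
Constraint 1 (X + U = V) on D(X)={3,5,7,9,10} D(U)={3,4,6,7,9,10} D(V)={4,5,6,7,8,9}: X {3,5,7,9,10}->{3,5}; U {3,4,6,7,9,10}->{3,4,6}; V {4,5,6,7,8,9}->{6,7,8,9}
Constraint 2 (V != U) on D(V)={6,7,8,9} D(U)={3,4,6}: no change
Constraint 3 (X != U) on D(X)={3,5} D(U)={3,4,6}: no change
So after constraint 3: D(V)={6,7,8,9}, size = 4

Answer: 4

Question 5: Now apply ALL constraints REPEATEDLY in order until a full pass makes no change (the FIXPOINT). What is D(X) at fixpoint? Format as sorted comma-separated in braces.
pass 0 (initial): D(X)={3,5,7,9,10}
pass 1: U {3,4,6,7,9,10}->{3,4,6}; V {4,5,6,7,8,9}->{6,7,8,9}; X {3,5,7,9,10}->{3,5}
pass 2: no change
Fixpoint after 2 passes: D(X) = {3,5}

Answer: {3,5}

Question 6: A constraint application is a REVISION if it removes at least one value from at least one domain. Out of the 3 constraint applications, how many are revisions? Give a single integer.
Constraint 1 (X + U = V) on D(X)={3,5,7,9,10} D(U)={3,4,6,7,9,10} D(V)={4,5,6,7,8,9}: X {3,5,7,9,10}->{3,5}; U {3,4,6,7,9,10}->{3,4,6}; V {4,5,6,7,8,9}->{6,7,8,9} => REVISION
Constraint 2 (V != U) on D(V)={6,7,8,9} D(U)={3,4,6}: no change => not a revision
Constraint 3 (X != U) on D(X)={3,5} D(U)={3,4,6}: no change => not a revision
Total revisions = 1

Answer: 1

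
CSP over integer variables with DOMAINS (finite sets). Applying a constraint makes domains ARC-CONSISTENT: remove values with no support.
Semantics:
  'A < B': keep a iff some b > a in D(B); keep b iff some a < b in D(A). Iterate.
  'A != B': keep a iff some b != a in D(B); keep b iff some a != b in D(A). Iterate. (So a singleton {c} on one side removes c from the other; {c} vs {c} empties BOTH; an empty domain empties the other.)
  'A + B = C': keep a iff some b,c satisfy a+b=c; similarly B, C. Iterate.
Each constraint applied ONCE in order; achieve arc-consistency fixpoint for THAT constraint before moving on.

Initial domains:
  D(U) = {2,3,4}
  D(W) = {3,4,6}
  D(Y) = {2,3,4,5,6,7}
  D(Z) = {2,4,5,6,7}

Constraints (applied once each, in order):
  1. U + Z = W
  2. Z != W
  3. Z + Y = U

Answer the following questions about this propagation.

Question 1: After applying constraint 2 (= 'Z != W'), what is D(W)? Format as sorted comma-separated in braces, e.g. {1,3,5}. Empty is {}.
Constraint 1 (U + Z = W) on D(U)={2,3,4} D(Z)={2,4,5,6,7} D(W)={3,4,6}: U {2,3,4}->{2,4}; Z {2,4,5,6,7}->{2,4}; W {3,4,6}->{4,6}
Constraint 2 (Z != W) on D(Z)={2,4} D(W)={4,6}: no change
So after constraint 2: D(W) = {4,6}

Answer: {4,6}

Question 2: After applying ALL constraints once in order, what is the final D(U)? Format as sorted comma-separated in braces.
Constraint 1 (U + Z = W) on D(U)={2,3,4} D(Z)={2,4,5,6,7} D(W)={3,4,6}: U {2,3,4}->{2,4}; Z {2,4,5,6,7}->{2,4}; W {3,4,6}->{4,6}
Constraint 2 (Z != W) on D(Z)={2,4} D(W)={4,6}: no change
Constraint 3 (Z + Y = U) on D(Z)={2,4} D(Y)={2,3,4,5,6,7} D(U)={2,4}: Z {2,4}->{2}; Y {2,3,4,5,6,7}->{2}; U {2,4}->{4}
So after all 3 constraints: D(U) = {4}

Answer: {4}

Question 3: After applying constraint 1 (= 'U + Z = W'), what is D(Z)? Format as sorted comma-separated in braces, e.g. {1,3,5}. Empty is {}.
Constraint 1 (U + Z = W) on D(U)={2,3,4} D(Z)={2,4,5,6,7} D(W)={3,4,6}: U {2,3,4}->{2,4}; Z {2,4,5,6,7}->{2,4}; W {3,4,6}->{4,6}
So after constraint 1: D(Z) = {2,4}

Answer: {2,4}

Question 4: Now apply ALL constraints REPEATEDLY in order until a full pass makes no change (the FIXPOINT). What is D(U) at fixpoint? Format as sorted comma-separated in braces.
pass 0 (initial): D(U)={2,3,4}
pass 1: U {2,3,4}->{4}; W {3,4,6}->{4,6}; Y {2,3,4,5,6,7}->{2}; Z {2,4,5,6,7}->{2}
pass 2: W {4,6}->{6}
pass 3: no change
Fixpoint after 3 passes: D(U) = {4}

Answer: {4}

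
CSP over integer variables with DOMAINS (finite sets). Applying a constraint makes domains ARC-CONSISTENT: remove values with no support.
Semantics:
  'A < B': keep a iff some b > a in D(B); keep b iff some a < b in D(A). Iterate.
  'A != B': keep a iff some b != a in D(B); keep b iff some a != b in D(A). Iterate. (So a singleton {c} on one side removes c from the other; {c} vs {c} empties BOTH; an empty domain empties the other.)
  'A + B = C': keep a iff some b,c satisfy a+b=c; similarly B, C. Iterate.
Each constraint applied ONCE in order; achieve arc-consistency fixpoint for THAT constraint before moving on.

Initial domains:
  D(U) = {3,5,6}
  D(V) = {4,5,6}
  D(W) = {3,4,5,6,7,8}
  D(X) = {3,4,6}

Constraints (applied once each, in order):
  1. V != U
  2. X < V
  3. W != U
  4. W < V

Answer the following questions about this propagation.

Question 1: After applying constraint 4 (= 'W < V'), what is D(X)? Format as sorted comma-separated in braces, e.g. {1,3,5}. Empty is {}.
Answer: {3,4}

Derivation:
Constraint 1 (V != U) on D(V)={4,5,6} D(U)={3,5,6}: no change
Constraint 2 (X < V) on D(X)={3,4,6} D(V)={4,5,6}: X {3,4,6}->{3,4}
Constraint 3 (W != U) on D(W)={3,4,5,6,7,8} D(U)={3,5,6}: no change
Constraint 4 (W < V) on D(W)={3,4,5,6,7,8} D(V)={4,5,6}: W {3,4,5,6,7,8}->{3,4,5}
So after constraint 4: D(X) = {3,4}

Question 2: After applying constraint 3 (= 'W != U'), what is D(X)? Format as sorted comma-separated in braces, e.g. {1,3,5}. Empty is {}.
Answer: {3,4}

Derivation:
Constraint 1 (V != U) on D(V)={4,5,6} D(U)={3,5,6}: no change
Constraint 2 (X < V) on D(X)={3,4,6} D(V)={4,5,6}: X {3,4,6}->{3,4}
Constraint 3 (W != U) on D(W)={3,4,5,6,7,8} D(U)={3,5,6}: no change
So after constraint 3: D(X) = {3,4}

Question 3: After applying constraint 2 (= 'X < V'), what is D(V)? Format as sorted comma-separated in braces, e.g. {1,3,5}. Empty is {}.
Answer: {4,5,6}

Derivation:
Constraint 1 (V != U) on D(V)={4,5,6} D(U)={3,5,6}: no change
Constraint 2 (X < V) on D(X)={3,4,6} D(V)={4,5,6}: X {3,4,6}->{3,4}
So after constraint 2: D(V) = {4,5,6}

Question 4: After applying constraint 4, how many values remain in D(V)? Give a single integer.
Constraint 1 (V != U) on D(V)={4,5,6} D(U)={3,5,6}: no change
Constraint 2 (X < V) on D(X)={3,4,6} D(V)={4,5,6}: X {3,4,6}->{3,4}
Constraint 3 (W != U) on D(W)={3,4,5,6,7,8} D(U)={3,5,6}: no change
Constraint 4 (W < V) on D(W)={3,4,5,6,7,8} D(V)={4,5,6}: W {3,4,5,6,7,8}->{3,4,5}
So after constraint 4: D(V)={4,5,6}, size = 3

Answer: 3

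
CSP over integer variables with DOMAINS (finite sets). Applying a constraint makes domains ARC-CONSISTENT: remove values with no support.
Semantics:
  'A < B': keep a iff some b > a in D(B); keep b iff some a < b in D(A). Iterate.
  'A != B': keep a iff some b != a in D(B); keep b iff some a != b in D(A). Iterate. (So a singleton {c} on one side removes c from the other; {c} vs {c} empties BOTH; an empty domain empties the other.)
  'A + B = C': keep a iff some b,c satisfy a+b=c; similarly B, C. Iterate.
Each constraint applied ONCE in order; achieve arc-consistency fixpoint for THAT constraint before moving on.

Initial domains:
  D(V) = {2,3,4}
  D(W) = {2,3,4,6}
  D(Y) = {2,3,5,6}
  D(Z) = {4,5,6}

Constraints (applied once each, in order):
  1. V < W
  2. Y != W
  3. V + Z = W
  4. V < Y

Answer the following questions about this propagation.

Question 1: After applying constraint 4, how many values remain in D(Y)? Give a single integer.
Constraint 1 (V < W) on D(V)={2,3,4} D(W)={2,3,4,6}: W {2,3,4,6}->{3,4,6}
Constraint 2 (Y != W) on D(Y)={2,3,5,6} D(W)={3,4,6}: no change
Constraint 3 (V + Z = W) on D(V)={2,3,4} D(Z)={4,5,6} D(W)={3,4,6}: V {2,3,4}->{2}; Z {4,5,6}->{4}; W {3,4,6}->{6}
Constraint 4 (V < Y) on D(V)={2} D(Y)={2,3,5,6}: Y {2,3,5,6}->{3,5,6}
So after constraint 4: D(Y)={3,5,6}, size = 3

Answer: 3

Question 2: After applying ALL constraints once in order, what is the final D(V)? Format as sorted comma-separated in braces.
Answer: {2}

Derivation:
Constraint 1 (V < W) on D(V)={2,3,4} D(W)={2,3,4,6}: W {2,3,4,6}->{3,4,6}
Constraint 2 (Y != W) on D(Y)={2,3,5,6} D(W)={3,4,6}: no change
Constraint 3 (V + Z = W) on D(V)={2,3,4} D(Z)={4,5,6} D(W)={3,4,6}: V {2,3,4}->{2}; Z {4,5,6}->{4}; W {3,4,6}->{6}
Constraint 4 (V < Y) on D(V)={2} D(Y)={2,3,5,6}: Y {2,3,5,6}->{3,5,6}
So after all 4 constraints: D(V) = {2}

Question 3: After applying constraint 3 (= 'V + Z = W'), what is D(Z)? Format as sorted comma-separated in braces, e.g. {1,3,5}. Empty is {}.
Answer: {4}

Derivation:
Constraint 1 (V < W) on D(V)={2,3,4} D(W)={2,3,4,6}: W {2,3,4,6}->{3,4,6}
Constraint 2 (Y != W) on D(Y)={2,3,5,6} D(W)={3,4,6}: no change
Constraint 3 (V + Z = W) on D(V)={2,3,4} D(Z)={4,5,6} D(W)={3,4,6}: V {2,3,4}->{2}; Z {4,5,6}->{4}; W {3,4,6}->{6}
So after constraint 3: D(Z) = {4}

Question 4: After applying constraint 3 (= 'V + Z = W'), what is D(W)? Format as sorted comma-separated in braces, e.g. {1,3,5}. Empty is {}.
Constraint 1 (V < W) on D(V)={2,3,4} D(W)={2,3,4,6}: W {2,3,4,6}->{3,4,6}
Constraint 2 (Y != W) on D(Y)={2,3,5,6} D(W)={3,4,6}: no change
Constraint 3 (V + Z = W) on D(V)={2,3,4} D(Z)={4,5,6} D(W)={3,4,6}: V {2,3,4}->{2}; Z {4,5,6}->{4}; W {3,4,6}->{6}
So after constraint 3: D(W) = {6}

Answer: {6}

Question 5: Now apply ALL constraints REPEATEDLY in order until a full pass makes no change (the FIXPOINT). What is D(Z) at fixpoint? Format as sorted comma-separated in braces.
pass 0 (initial): D(Z)={4,5,6}
pass 1: V {2,3,4}->{2}; W {2,3,4,6}->{6}; Y {2,3,5,6}->{3,5,6}; Z {4,5,6}->{4}
pass 2: Y {3,5,6}->{3,5}
pass 3: no change
Fixpoint after 3 passes: D(Z) = {4}

Answer: {4}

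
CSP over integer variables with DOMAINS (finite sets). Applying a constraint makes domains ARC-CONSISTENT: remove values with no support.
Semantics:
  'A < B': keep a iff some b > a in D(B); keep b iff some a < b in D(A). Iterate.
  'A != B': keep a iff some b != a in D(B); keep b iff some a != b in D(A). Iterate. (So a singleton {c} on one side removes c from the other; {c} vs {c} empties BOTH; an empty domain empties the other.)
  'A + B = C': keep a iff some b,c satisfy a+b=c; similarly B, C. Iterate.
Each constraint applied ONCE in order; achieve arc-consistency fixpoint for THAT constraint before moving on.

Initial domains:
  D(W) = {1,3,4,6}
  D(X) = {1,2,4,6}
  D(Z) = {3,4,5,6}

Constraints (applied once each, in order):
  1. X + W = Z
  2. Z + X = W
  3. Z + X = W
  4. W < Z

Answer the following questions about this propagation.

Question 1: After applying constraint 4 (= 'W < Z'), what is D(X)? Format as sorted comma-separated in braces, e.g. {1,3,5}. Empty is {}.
Constraint 1 (X + W = Z) on D(X)={1,2,4,6} D(W)={1,3,4,6} D(Z)={3,4,5,6}: X {1,2,4,6}->{1,2,4}; W {1,3,4,6}->{1,3,4}
Constraint 2 (Z + X = W) on D(Z)={3,4,5,6} D(X)={1,2,4} D(W)={1,3,4}: Z {3,4,5,6}->{3}; X {1,2,4}->{1}; W {1,3,4}->{4}
Constraint 3 (Z + X = W) on D(Z)={3} D(X)={1} D(W)={4}: no change
Constraint 4 (W < Z) on D(W)={4} D(Z)={3}: W {4}->{}; Z {3}->{}
So after constraint 4: D(X) = {1}

Answer: {1}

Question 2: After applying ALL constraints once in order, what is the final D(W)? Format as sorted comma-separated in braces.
Answer: {}

Derivation:
Constraint 1 (X + W = Z) on D(X)={1,2,4,6} D(W)={1,3,4,6} D(Z)={3,4,5,6}: X {1,2,4,6}->{1,2,4}; W {1,3,4,6}->{1,3,4}
Constraint 2 (Z + X = W) on D(Z)={3,4,5,6} D(X)={1,2,4} D(W)={1,3,4}: Z {3,4,5,6}->{3}; X {1,2,4}->{1}; W {1,3,4}->{4}
Constraint 3 (Z + X = W) on D(Z)={3} D(X)={1} D(W)={4}: no change
Constraint 4 (W < Z) on D(W)={4} D(Z)={3}: W {4}->{}; Z {3}->{}
So after all 4 constraints: D(W) = {}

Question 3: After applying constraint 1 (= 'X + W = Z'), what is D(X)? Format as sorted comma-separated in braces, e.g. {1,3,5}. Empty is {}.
Answer: {1,2,4}

Derivation:
Constraint 1 (X + W = Z) on D(X)={1,2,4,6} D(W)={1,3,4,6} D(Z)={3,4,5,6}: X {1,2,4,6}->{1,2,4}; W {1,3,4,6}->{1,3,4}
So after constraint 1: D(X) = {1,2,4}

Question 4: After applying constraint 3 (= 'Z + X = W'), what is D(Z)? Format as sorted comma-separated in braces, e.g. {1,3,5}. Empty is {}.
Answer: {3}

Derivation:
Constraint 1 (X + W = Z) on D(X)={1,2,4,6} D(W)={1,3,4,6} D(Z)={3,4,5,6}: X {1,2,4,6}->{1,2,4}; W {1,3,4,6}->{1,3,4}
Constraint 2 (Z + X = W) on D(Z)={3,4,5,6} D(X)={1,2,4} D(W)={1,3,4}: Z {3,4,5,6}->{3}; X {1,2,4}->{1}; W {1,3,4}->{4}
Constraint 3 (Z + X = W) on D(Z)={3} D(X)={1} D(W)={4}: no change
So after constraint 3: D(Z) = {3}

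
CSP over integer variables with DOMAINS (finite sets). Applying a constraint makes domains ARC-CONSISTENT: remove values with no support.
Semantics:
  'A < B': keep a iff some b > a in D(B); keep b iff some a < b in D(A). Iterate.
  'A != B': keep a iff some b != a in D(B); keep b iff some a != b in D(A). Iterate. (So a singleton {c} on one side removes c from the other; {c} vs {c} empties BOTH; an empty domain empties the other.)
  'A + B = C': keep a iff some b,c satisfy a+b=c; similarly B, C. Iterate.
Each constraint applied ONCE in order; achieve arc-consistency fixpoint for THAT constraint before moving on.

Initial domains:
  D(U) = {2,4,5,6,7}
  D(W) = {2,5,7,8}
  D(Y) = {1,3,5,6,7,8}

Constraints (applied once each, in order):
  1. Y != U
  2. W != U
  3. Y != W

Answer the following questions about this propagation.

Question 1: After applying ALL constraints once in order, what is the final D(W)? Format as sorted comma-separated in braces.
Constraint 1 (Y != U) on D(Y)={1,3,5,6,7,8} D(U)={2,4,5,6,7}: no change
Constraint 2 (W != U) on D(W)={2,5,7,8} D(U)={2,4,5,6,7}: no change
Constraint 3 (Y != W) on D(Y)={1,3,5,6,7,8} D(W)={2,5,7,8}: no change
So after all 3 constraints: D(W) = {2,5,7,8}

Answer: {2,5,7,8}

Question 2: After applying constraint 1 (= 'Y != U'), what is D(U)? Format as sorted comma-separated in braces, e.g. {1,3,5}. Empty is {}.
Answer: {2,4,5,6,7}

Derivation:
Constraint 1 (Y != U) on D(Y)={1,3,5,6,7,8} D(U)={2,4,5,6,7}: no change
So after constraint 1: D(U) = {2,4,5,6,7}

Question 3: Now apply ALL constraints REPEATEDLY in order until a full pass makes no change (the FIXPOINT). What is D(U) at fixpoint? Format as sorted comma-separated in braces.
Answer: {2,4,5,6,7}

Derivation:
pass 0 (initial): D(U)={2,4,5,6,7}
pass 1: no change
Fixpoint after 1 passes: D(U) = {2,4,5,6,7}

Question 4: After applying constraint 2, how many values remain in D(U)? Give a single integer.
Answer: 5

Derivation:
Constraint 1 (Y != U) on D(Y)={1,3,5,6,7,8} D(U)={2,4,5,6,7}: no change
Constraint 2 (W != U) on D(W)={2,5,7,8} D(U)={2,4,5,6,7}: no change
So after constraint 2: D(U)={2,4,5,6,7}, size = 5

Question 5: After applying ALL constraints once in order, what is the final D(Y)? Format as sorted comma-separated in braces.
Answer: {1,3,5,6,7,8}

Derivation:
Constraint 1 (Y != U) on D(Y)={1,3,5,6,7,8} D(U)={2,4,5,6,7}: no change
Constraint 2 (W != U) on D(W)={2,5,7,8} D(U)={2,4,5,6,7}: no change
Constraint 3 (Y != W) on D(Y)={1,3,5,6,7,8} D(W)={2,5,7,8}: no change
So after all 3 constraints: D(Y) = {1,3,5,6,7,8}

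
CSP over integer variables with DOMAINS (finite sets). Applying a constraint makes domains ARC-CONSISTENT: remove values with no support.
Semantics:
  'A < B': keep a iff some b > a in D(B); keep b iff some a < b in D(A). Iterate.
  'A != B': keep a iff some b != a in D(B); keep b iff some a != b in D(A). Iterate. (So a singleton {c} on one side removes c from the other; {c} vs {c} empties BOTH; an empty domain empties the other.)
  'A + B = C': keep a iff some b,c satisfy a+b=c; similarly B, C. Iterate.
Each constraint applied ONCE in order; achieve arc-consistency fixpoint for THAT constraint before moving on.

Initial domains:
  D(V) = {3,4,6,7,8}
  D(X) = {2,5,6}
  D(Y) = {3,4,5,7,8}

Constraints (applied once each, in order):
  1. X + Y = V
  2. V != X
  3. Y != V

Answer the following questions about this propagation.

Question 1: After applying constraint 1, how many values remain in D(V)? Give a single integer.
Answer: 3

Derivation:
Constraint 1 (X + Y = V) on D(X)={2,5,6} D(Y)={3,4,5,7,8} D(V)={3,4,6,7,8}: X {2,5,6}->{2,5}; Y {3,4,5,7,8}->{3,4,5}; V {3,4,6,7,8}->{6,7,8}
So after constraint 1: D(V)={6,7,8}, size = 3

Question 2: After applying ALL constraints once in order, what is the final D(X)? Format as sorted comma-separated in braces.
Answer: {2,5}

Derivation:
Constraint 1 (X + Y = V) on D(X)={2,5,6} D(Y)={3,4,5,7,8} D(V)={3,4,6,7,8}: X {2,5,6}->{2,5}; Y {3,4,5,7,8}->{3,4,5}; V {3,4,6,7,8}->{6,7,8}
Constraint 2 (V != X) on D(V)={6,7,8} D(X)={2,5}: no change
Constraint 3 (Y != V) on D(Y)={3,4,5} D(V)={6,7,8}: no change
So after all 3 constraints: D(X) = {2,5}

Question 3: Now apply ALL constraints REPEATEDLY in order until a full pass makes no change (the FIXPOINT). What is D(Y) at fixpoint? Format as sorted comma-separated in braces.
pass 0 (initial): D(Y)={3,4,5,7,8}
pass 1: V {3,4,6,7,8}->{6,7,8}; X {2,5,6}->{2,5}; Y {3,4,5,7,8}->{3,4,5}
pass 2: no change
Fixpoint after 2 passes: D(Y) = {3,4,5}

Answer: {3,4,5}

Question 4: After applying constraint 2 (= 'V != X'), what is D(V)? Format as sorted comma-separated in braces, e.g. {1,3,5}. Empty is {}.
Constraint 1 (X + Y = V) on D(X)={2,5,6} D(Y)={3,4,5,7,8} D(V)={3,4,6,7,8}: X {2,5,6}->{2,5}; Y {3,4,5,7,8}->{3,4,5}; V {3,4,6,7,8}->{6,7,8}
Constraint 2 (V != X) on D(V)={6,7,8} D(X)={2,5}: no change
So after constraint 2: D(V) = {6,7,8}

Answer: {6,7,8}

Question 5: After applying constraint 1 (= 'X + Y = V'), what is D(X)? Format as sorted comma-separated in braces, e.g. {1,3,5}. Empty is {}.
Constraint 1 (X + Y = V) on D(X)={2,5,6} D(Y)={3,4,5,7,8} D(V)={3,4,6,7,8}: X {2,5,6}->{2,5}; Y {3,4,5,7,8}->{3,4,5}; V {3,4,6,7,8}->{6,7,8}
So after constraint 1: D(X) = {2,5}

Answer: {2,5}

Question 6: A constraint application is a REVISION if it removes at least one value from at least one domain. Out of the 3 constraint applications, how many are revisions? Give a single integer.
Answer: 1

Derivation:
Constraint 1 (X + Y = V) on D(X)={2,5,6} D(Y)={3,4,5,7,8} D(V)={3,4,6,7,8}: X {2,5,6}->{2,5}; Y {3,4,5,7,8}->{3,4,5}; V {3,4,6,7,8}->{6,7,8} => REVISION
Constraint 2 (V != X) on D(V)={6,7,8} D(X)={2,5}: no change => not a revision
Constraint 3 (Y != V) on D(Y)={3,4,5} D(V)={6,7,8}: no change => not a revision
Total revisions = 1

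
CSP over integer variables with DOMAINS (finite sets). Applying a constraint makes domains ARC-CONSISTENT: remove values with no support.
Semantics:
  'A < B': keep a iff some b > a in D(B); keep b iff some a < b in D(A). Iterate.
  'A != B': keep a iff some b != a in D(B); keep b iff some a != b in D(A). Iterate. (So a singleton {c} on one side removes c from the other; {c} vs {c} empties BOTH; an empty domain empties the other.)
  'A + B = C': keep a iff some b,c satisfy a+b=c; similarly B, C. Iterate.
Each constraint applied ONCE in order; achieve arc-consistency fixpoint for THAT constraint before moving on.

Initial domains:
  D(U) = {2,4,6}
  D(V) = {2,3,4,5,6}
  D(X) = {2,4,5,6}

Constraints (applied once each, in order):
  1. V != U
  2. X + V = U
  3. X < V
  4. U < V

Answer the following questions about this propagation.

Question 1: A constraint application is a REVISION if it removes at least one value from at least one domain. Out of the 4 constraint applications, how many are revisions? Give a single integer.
Constraint 1 (V != U) on D(V)={2,3,4,5,6} D(U)={2,4,6}: no change => not a revision
Constraint 2 (X + V = U) on D(X)={2,4,5,6} D(V)={2,3,4,5,6} D(U)={2,4,6}: X {2,4,5,6}->{2,4}; V {2,3,4,5,6}->{2,4}; U {2,4,6}->{4,6} => REVISION
Constraint 3 (X < V) on D(X)={2,4} D(V)={2,4}: X {2,4}->{2}; V {2,4}->{4} => REVISION
Constraint 4 (U < V) on D(U)={4,6} D(V)={4}: U {4,6}->{}; V {4}->{} => REVISION
Total revisions = 3

Answer: 3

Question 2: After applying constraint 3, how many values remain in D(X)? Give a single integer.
Constraint 1 (V != U) on D(V)={2,3,4,5,6} D(U)={2,4,6}: no change
Constraint 2 (X + V = U) on D(X)={2,4,5,6} D(V)={2,3,4,5,6} D(U)={2,4,6}: X {2,4,5,6}->{2,4}; V {2,3,4,5,6}->{2,4}; U {2,4,6}->{4,6}
Constraint 3 (X < V) on D(X)={2,4} D(V)={2,4}: X {2,4}->{2}; V {2,4}->{4}
So after constraint 3: D(X)={2}, size = 1

Answer: 1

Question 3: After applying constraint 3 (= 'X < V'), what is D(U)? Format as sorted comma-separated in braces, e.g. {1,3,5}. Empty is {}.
Answer: {4,6}

Derivation:
Constraint 1 (V != U) on D(V)={2,3,4,5,6} D(U)={2,4,6}: no change
Constraint 2 (X + V = U) on D(X)={2,4,5,6} D(V)={2,3,4,5,6} D(U)={2,4,6}: X {2,4,5,6}->{2,4}; V {2,3,4,5,6}->{2,4}; U {2,4,6}->{4,6}
Constraint 3 (X < V) on D(X)={2,4} D(V)={2,4}: X {2,4}->{2}; V {2,4}->{4}
So after constraint 3: D(U) = {4,6}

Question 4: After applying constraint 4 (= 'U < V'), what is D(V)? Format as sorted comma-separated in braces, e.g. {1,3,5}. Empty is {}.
Constraint 1 (V != U) on D(V)={2,3,4,5,6} D(U)={2,4,6}: no change
Constraint 2 (X + V = U) on D(X)={2,4,5,6} D(V)={2,3,4,5,6} D(U)={2,4,6}: X {2,4,5,6}->{2,4}; V {2,3,4,5,6}->{2,4}; U {2,4,6}->{4,6}
Constraint 3 (X < V) on D(X)={2,4} D(V)={2,4}: X {2,4}->{2}; V {2,4}->{4}
Constraint 4 (U < V) on D(U)={4,6} D(V)={4}: U {4,6}->{}; V {4}->{}
So after constraint 4: D(V) = {}

Answer: {}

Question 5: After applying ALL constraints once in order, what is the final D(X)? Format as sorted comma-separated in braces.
Constraint 1 (V != U) on D(V)={2,3,4,5,6} D(U)={2,4,6}: no change
Constraint 2 (X + V = U) on D(X)={2,4,5,6} D(V)={2,3,4,5,6} D(U)={2,4,6}: X {2,4,5,6}->{2,4}; V {2,3,4,5,6}->{2,4}; U {2,4,6}->{4,6}
Constraint 3 (X < V) on D(X)={2,4} D(V)={2,4}: X {2,4}->{2}; V {2,4}->{4}
Constraint 4 (U < V) on D(U)={4,6} D(V)={4}: U {4,6}->{}; V {4}->{}
So after all 4 constraints: D(X) = {2}

Answer: {2}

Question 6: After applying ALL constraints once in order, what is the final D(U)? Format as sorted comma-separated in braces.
Answer: {}

Derivation:
Constraint 1 (V != U) on D(V)={2,3,4,5,6} D(U)={2,4,6}: no change
Constraint 2 (X + V = U) on D(X)={2,4,5,6} D(V)={2,3,4,5,6} D(U)={2,4,6}: X {2,4,5,6}->{2,4}; V {2,3,4,5,6}->{2,4}; U {2,4,6}->{4,6}
Constraint 3 (X < V) on D(X)={2,4} D(V)={2,4}: X {2,4}->{2}; V {2,4}->{4}
Constraint 4 (U < V) on D(U)={4,6} D(V)={4}: U {4,6}->{}; V {4}->{}
So after all 4 constraints: D(U) = {}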